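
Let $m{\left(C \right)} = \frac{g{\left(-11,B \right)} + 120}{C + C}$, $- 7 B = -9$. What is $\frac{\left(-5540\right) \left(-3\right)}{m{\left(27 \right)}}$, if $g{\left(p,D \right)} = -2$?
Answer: $\frac{448740}{59} \approx 7605.8$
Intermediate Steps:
$B = \frac{9}{7}$ ($B = \left(- \frac{1}{7}\right) \left(-9\right) = \frac{9}{7} \approx 1.2857$)
$m{\left(C \right)} = \frac{59}{C}$ ($m{\left(C \right)} = \frac{-2 + 120}{C + C} = \frac{118}{2 C} = 118 \frac{1}{2 C} = \frac{59}{C}$)
$\frac{\left(-5540\right) \left(-3\right)}{m{\left(27 \right)}} = \frac{\left(-5540\right) \left(-3\right)}{59 \cdot \frac{1}{27}} = \frac{16620}{59 \cdot \frac{1}{27}} = \frac{16620}{\frac{59}{27}} = 16620 \cdot \frac{27}{59} = \frac{448740}{59}$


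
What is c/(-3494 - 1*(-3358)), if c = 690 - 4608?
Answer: 1959/68 ≈ 28.809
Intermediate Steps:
c = -3918
c/(-3494 - 1*(-3358)) = -3918/(-3494 - 1*(-3358)) = -3918/(-3494 + 3358) = -3918/(-136) = -3918*(-1/136) = 1959/68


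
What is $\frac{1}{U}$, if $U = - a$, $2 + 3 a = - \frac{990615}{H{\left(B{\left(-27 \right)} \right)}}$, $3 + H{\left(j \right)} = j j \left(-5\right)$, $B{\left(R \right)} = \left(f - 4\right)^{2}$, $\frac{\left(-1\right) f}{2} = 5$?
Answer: $- \frac{576249}{606449} \approx -0.9502$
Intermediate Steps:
$f = -10$ ($f = \left(-2\right) 5 = -10$)
$B{\left(R \right)} = 196$ ($B{\left(R \right)} = \left(-10 - 4\right)^{2} = \left(-14\right)^{2} = 196$)
$H{\left(j \right)} = -3 - 5 j^{2}$ ($H{\left(j \right)} = -3 + j j \left(-5\right) = -3 + j^{2} \left(-5\right) = -3 - 5 j^{2}$)
$a = \frac{606449}{576249}$ ($a = - \frac{2}{3} + \frac{\left(-990615\right) \frac{1}{-3 - 5 \cdot 196^{2}}}{3} = - \frac{2}{3} + \frac{\left(-990615\right) \frac{1}{-3 - 192080}}{3} = - \frac{2}{3} + \frac{\left(-990615\right) \frac{1}{-192083}}{3} = - \frac{2}{3} + \frac{\left(-990615\right) \left(- \frac{1}{192083}\right)}{3} = - \frac{2}{3} + \frac{1}{3} \cdot \frac{990615}{192083} = - \frac{2}{3} + \frac{330205}{192083} = \frac{606449}{576249} \approx 1.0524$)
$U = - \frac{606449}{576249}$ ($U = \left(-1\right) \frac{606449}{576249} = - \frac{606449}{576249} \approx -1.0524$)
$\frac{1}{U} = \frac{1}{- \frac{606449}{576249}} = - \frac{576249}{606449}$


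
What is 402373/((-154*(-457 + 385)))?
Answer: 402373/11088 ≈ 36.289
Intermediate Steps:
402373/((-154*(-457 + 385))) = 402373/((-154*(-72))) = 402373/11088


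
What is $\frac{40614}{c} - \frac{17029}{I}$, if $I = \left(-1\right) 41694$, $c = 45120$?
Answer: $\frac{205142383}{156769440} \approx 1.3086$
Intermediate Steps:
$I = -41694$
$\frac{40614}{c} - \frac{17029}{I} = \frac{40614}{45120} - \frac{17029}{-41694} = 40614 \cdot \frac{1}{45120} - - \frac{17029}{41694} = \frac{6769}{7520} + \frac{17029}{41694} = \frac{205142383}{156769440}$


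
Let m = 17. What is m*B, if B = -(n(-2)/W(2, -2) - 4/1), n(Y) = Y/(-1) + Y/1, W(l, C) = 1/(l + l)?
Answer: 68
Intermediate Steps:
W(l, C) = 1/(2*l)
n(Y) = 0 (n(Y) = Y*(-1) + Y*1 = -Y + Y = 0)
B = 4 (B = -(0/(((½)/2)) - 4/1) = -(0/(((½)*(½))) - 4*1) = -(0/(¼) - 4) = -(0*4 - 4) = -(0 - 4) = -1*(-4) = 4)
m*B = 17*4 = 68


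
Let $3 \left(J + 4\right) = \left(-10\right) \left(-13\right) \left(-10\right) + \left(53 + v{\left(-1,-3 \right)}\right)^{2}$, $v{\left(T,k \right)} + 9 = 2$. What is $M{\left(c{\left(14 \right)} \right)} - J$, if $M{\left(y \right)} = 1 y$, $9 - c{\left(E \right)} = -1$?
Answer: $-258$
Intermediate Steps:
$v{\left(T,k \right)} = -7$ ($v{\left(T,k \right)} = -9 + 2 = -7$)
$c{\left(E \right)} = 10$ ($c{\left(E \right)} = 9 - -1 = 9 + 1 = 10$)
$M{\left(y \right)} = y$
$J = 268$ ($J = -4 + \frac{\left(-10\right) \left(-13\right) \left(-10\right) + \left(53 - 7\right)^{2}}{3} = -4 + \frac{130 \left(-10\right) + 46^{2}}{3} = -4 + \frac{-1300 + 2116}{3} = -4 + \frac{1}{3} \cdot 816 = -4 + 272 = 268$)
$M{\left(c{\left(14 \right)} \right)} - J = 10 - 268 = -258$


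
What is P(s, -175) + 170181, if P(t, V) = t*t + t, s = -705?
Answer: 666501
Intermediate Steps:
P(t, V) = t + t**2 (P(t, V) = t**2 + t = t + t**2)
P(s, -175) + 170181 = -705*(1 - 705) + 170181 = -705*(-704) + 170181 = 496320 + 170181 = 666501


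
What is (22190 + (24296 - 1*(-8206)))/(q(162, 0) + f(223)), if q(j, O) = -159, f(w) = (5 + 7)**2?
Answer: -54692/15 ≈ -3646.1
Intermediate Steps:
f(w) = 144 (f(w) = 12**2 = 144)
(22190 + (24296 - 1*(-8206)))/(q(162, 0) + f(223)) = (22190 + (24296 - 1*(-8206)))/(-159 + 144) = (22190 + (24296 + 8206))/(-15) = (22190 + 32502)*(-1/15) = 54692*(-1/15) = -54692/15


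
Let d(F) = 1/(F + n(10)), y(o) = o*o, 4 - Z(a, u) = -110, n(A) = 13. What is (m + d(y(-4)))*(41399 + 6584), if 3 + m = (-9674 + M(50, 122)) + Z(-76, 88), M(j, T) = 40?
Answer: -13251273178/29 ≈ -4.5694e+8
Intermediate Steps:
Z(a, u) = 114 (Z(a, u) = 4 - 1*(-110) = 4 + 110 = 114)
y(o) = o²
m = -9523 (m = -3 + ((-9674 + 40) + 114) = -3 + (-9634 + 114) = -3 - 9520 = -9523)
d(F) = 1/(13 + F) (d(F) = 1/(F + 13) = 1/(13 + F))
(m + d(y(-4)))*(41399 + 6584) = (-9523 + 1/(13 + (-4)²))*(41399 + 6584) = (-9523 + 1/(13 + 16))*47983 = (-9523 + 1/29)*47983 = -276166/29*47983 = -13251273178/29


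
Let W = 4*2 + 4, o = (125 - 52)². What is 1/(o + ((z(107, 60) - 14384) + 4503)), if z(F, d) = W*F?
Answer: -1/3268 ≈ -0.00030600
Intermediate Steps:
o = 5329 (o = 73² = 5329)
W = 12 (W = 8 + 4 = 12)
z(F, d) = 12*F
1/(o + ((z(107, 60) - 14384) + 4503)) = 1/(5329 + ((12*107 - 14384) + 4503)) = 1/(5329 + ((1284 - 14384) + 4503)) = 1/(5329 + (-13100 + 4503)) = 1/(5329 - 8597) = 1/(-3268) = -1/3268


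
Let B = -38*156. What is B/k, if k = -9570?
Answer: 988/1595 ≈ 0.61944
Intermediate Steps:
B = -5928
B/k = -5928/(-9570) = -5928*(-1/9570) = 988/1595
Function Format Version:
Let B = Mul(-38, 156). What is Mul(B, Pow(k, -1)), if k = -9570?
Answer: Rational(988, 1595) ≈ 0.61944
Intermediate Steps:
B = -5928
Mul(B, Pow(k, -1)) = Mul(-5928, Pow(-9570, -1)) = Mul(-5928, Rational(-1, 9570)) = Rational(988, 1595)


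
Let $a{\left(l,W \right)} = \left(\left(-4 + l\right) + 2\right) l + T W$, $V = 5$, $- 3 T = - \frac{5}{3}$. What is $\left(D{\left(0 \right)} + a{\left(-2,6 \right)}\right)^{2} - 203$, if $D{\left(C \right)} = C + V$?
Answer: $\frac{574}{9} \approx 63.778$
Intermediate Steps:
$T = \frac{5}{9}$ ($T = - \frac{\left(-5\right) \frac{1}{3}}{3} = \left(- \frac{1}{3}\right) \left(- \frac{5}{3}\right) = \frac{5}{9} \approx 0.55556$)
$a{\left(l,W \right)} = \frac{5 W}{9} + l \left(-2 + l\right)$ ($a{\left(l,W \right)} = \left(\left(-4 + l\right) + 2\right) l + \frac{5 W}{9} = \left(-2 + l\right) l + \frac{5 W}{9} = l \left(-2 + l\right) + \frac{5 W}{9} = \frac{5 W}{9} + l \left(-2 + l\right)$)
$D{\left(C \right)} = 5 + C$ ($D{\left(C \right)} = C + 5 = 5 + C$)
$\left(D{\left(0 \right)} + a{\left(-2,6 \right)}\right)^{2} - 203 = \left(\left(5 + 0\right) + \left(\left(-2\right)^{2} - -4 + \frac{5}{9} \cdot 6\right)\right)^{2} - 203 = \left(5 + \left(4 + 4 + \frac{10}{3}\right)\right)^{2} - 203 = \left(5 + \frac{34}{3}\right)^{2} - 203 = \left(\frac{49}{3}\right)^{2} - 203 = \frac{2401}{9} - 203 = \frac{574}{9}$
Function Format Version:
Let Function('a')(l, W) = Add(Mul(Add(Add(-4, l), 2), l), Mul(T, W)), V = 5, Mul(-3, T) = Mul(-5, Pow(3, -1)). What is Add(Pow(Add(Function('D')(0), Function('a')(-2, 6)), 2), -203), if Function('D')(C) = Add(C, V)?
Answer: Rational(574, 9) ≈ 63.778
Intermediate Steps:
T = Rational(5, 9) (T = Mul(Rational(-1, 3), Mul(-5, Pow(3, -1))) = Mul(Rational(-1, 3), Mul(-5, Rational(1, 3))) = Mul(Rational(-1, 3), Rational(-5, 3)) = Rational(5, 9) ≈ 0.55556)
Function('a')(l, W) = Add(Mul(Rational(5, 9), W), Mul(l, Add(-2, l))) (Function('a')(l, W) = Add(Mul(Add(Add(-4, l), 2), l), Mul(Rational(5, 9), W)) = Add(Mul(Add(-2, l), l), Mul(Rational(5, 9), W)) = Add(Mul(l, Add(-2, l)), Mul(Rational(5, 9), W)) = Add(Mul(Rational(5, 9), W), Mul(l, Add(-2, l))))
Function('D')(C) = Add(5, C) (Function('D')(C) = Add(C, 5) = Add(5, C))
Add(Pow(Add(Function('D')(0), Function('a')(-2, 6)), 2), -203) = Add(Pow(Add(Add(5, 0), Add(Pow(-2, 2), Mul(-2, -2), Mul(Rational(5, 9), 6))), 2), -203) = Add(Pow(Add(5, Add(4, 4, Rational(10, 3))), 2), -203) = Add(Pow(Add(5, Rational(34, 3)), 2), -203) = Add(Pow(Rational(49, 3), 2), -203) = Add(Rational(2401, 9), -203) = Rational(574, 9)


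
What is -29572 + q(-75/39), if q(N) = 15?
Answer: -29557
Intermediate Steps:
-29572 + q(-75/39) = -29572 + 15 = -29557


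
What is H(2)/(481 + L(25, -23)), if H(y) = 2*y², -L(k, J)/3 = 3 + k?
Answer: 8/397 ≈ 0.020151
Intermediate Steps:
L(k, J) = -9 - 3*k (L(k, J) = -3*(3 + k) = -9 - 3*k)
H(2)/(481 + L(25, -23)) = (2*2²)/(481 + (-9 - 3*25)) = (2*4)/(481 + (-9 - 75)) = 8/(481 - 84) = 8/397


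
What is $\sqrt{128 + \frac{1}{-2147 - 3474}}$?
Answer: $\frac{3 \sqrt{449359603}}{5621} \approx 11.314$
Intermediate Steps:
$\sqrt{128 + \frac{1}{-2147 - 3474}} = \sqrt{128 + \frac{1}{-5621}} = \sqrt{128 - \frac{1}{5621}} = \sqrt{\frac{719487}{5621}} = \frac{3 \sqrt{449359603}}{5621}$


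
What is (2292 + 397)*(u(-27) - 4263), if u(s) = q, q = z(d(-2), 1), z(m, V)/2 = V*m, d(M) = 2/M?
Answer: -11468585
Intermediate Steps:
z(m, V) = 2*V*m (z(m, V) = 2*(V*m) = 2*V*m)
q = -2 (q = 2*1*(2/(-2)) = 2*1*(2*(-½)) = 2*1*(-1) = -2)
u(s) = -2
(2292 + 397)*(u(-27) - 4263) = (2292 + 397)*(-2 - 4263) = 2689*(-4265) = -11468585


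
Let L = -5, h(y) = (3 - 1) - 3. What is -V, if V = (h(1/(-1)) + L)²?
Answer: -36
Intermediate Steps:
h(y) = -1 (h(y) = 2 - 3 = -1)
V = 36 (V = (-1 - 5)² = (-6)² = 36)
-V = -1*36 = -36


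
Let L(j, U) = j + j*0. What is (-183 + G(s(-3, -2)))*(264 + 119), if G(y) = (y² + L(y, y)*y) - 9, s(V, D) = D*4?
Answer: -24512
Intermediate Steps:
s(V, D) = 4*D
L(j, U) = j (L(j, U) = j + 0 = j)
G(y) = -9 + 2*y² (G(y) = (y² + y*y) - 9 = (y² + y²) - 9 = 2*y² - 9 = -9 + 2*y²)
(-183 + G(s(-3, -2)))*(264 + 119) = (-183 + (-9 + 2*(4*(-2))²))*(264 + 119) = (-183 + (-9 + 2*(-8)²))*383 = (-183 + (-9 + 2*64))*383 = (-183 + (-9 + 128))*383 = (-183 + 119)*383 = -64*383 = -24512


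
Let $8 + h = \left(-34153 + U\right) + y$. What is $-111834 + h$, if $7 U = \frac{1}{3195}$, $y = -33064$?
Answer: $- \frac{4004654534}{22365} \approx -1.7906 \cdot 10^{5}$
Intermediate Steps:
$U = \frac{1}{22365}$ ($U = \frac{1}{7 \cdot 3195} = \frac{1}{7} \cdot \frac{1}{3195} = \frac{1}{22365} \approx 4.4713 \cdot 10^{-5}$)
$h = - \frac{1503487124}{22365}$ ($h = -8 + \left(\left(-34153 + \frac{1}{22365}\right) - 33064\right) = -8 - \frac{1503308204}{22365} = - \frac{1503487124}{22365} \approx -67225.0$)
$-111834 + h = -111834 - \frac{1503487124}{22365} = - \frac{4004654534}{22365}$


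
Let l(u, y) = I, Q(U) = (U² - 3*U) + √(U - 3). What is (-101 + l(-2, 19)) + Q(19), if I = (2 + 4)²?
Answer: 243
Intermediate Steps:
I = 36 (I = 6² = 36)
Q(U) = U² + √(-3 + U) - 3*U (Q(U) = (U² - 3*U) + √(-3 + U) = U² + √(-3 + U) - 3*U)
l(u, y) = 36
(-101 + l(-2, 19)) + Q(19) = (-101 + 36) + (19² + √(-3 + 19) - 3*19) = -65 + (361 + √16 - 57) = -65 + (361 + 4 - 57) = -65 + 308 = 243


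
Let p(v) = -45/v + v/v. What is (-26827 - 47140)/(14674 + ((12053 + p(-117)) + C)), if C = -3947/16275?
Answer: -15649568025/5655006664 ≈ -2.7674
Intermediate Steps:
C = -3947/16275 (C = -3947*1/16275 = -3947/16275 ≈ -0.24252)
p(v) = 1 - 45/v (p(v) = -45/v + 1 = 1 - 45/v)
(-26827 - 47140)/(14674 + ((12053 + p(-117)) + C)) = (-26827 - 47140)/(14674 + ((12053 + (-45 - 117)/(-117)) - 3947/16275)) = -73967/(14674 + ((12053 - 1/117*(-162)) - 3947/16275)) = -73967/(14674 + ((12053 + 18/13) - 3947/16275)) = -73967/(14674 + (156707/13 - 3947/16275)) = -73967/(14674 + 2550355114/211575) = -73967/5655006664/211575 = -73967*211575/5655006664 = -15649568025/5655006664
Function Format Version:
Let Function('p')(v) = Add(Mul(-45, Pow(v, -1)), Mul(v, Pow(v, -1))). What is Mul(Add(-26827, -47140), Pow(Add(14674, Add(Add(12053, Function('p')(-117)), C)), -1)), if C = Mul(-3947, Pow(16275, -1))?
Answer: Rational(-15649568025, 5655006664) ≈ -2.7674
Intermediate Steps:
C = Rational(-3947, 16275) (C = Mul(-3947, Rational(1, 16275)) = Rational(-3947, 16275) ≈ -0.24252)
Function('p')(v) = Add(1, Mul(-45, Pow(v, -1))) (Function('p')(v) = Add(Mul(-45, Pow(v, -1)), 1) = Add(1, Mul(-45, Pow(v, -1))))
Mul(Add(-26827, -47140), Pow(Add(14674, Add(Add(12053, Function('p')(-117)), C)), -1)) = Mul(Add(-26827, -47140), Pow(Add(14674, Add(Add(12053, Mul(Pow(-117, -1), Add(-45, -117))), Rational(-3947, 16275))), -1)) = Mul(-73967, Pow(Add(14674, Add(Add(12053, Mul(Rational(-1, 117), -162)), Rational(-3947, 16275))), -1)) = Mul(-73967, Pow(Add(14674, Add(Add(12053, Rational(18, 13)), Rational(-3947, 16275))), -1)) = Mul(-73967, Pow(Add(14674, Add(Rational(156707, 13), Rational(-3947, 16275))), -1)) = Mul(-73967, Pow(Add(14674, Rational(2550355114, 211575)), -1)) = Mul(-73967, Pow(Rational(5655006664, 211575), -1)) = Mul(-73967, Rational(211575, 5655006664)) = Rational(-15649568025, 5655006664)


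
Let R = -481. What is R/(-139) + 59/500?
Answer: 248701/69500 ≈ 3.5784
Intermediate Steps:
R/(-139) + 59/500 = -481/(-139) + 59/500 = -481*(-1/139) + 59*(1/500) = 481/139 + 59/500 = 248701/69500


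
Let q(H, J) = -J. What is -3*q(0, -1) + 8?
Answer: 5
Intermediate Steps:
-3*q(0, -1) + 8 = -(-3)*(-1) + 8 = -3*1 + 8 = -3 + 8 = 5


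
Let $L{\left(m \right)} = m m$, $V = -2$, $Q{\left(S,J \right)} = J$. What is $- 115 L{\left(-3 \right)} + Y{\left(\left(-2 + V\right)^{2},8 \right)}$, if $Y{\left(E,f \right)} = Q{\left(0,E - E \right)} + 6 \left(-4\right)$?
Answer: $-1059$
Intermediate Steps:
$L{\left(m \right)} = m^{2}$
$Y{\left(E,f \right)} = -24$ ($Y{\left(E,f \right)} = \left(E - E\right) + 6 \left(-4\right) = 0 - 24 = -24$)
$- 115 L{\left(-3 \right)} + Y{\left(\left(-2 + V\right)^{2},8 \right)} = - 115 \left(-3\right)^{2} - 24 = \left(-115\right) 9 - 24 = -1035 - 24 = -1059$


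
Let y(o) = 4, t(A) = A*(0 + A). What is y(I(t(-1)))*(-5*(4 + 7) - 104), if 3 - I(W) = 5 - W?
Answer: -636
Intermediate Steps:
t(A) = A**2 (t(A) = A*A = A**2)
I(W) = -2 + W (I(W) = 3 - (5 - W) = 3 + (-5 + W) = -2 + W)
y(I(t(-1)))*(-5*(4 + 7) - 104) = 4*(-5*(4 + 7) - 104) = 4*(-5*11 - 104) = 4*(-55 - 104) = 4*(-159) = -636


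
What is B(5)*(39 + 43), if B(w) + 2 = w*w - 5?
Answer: 1476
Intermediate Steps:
B(w) = -7 + w² (B(w) = -2 + (w*w - 5) = -2 + (w² - 5) = -2 + (-5 + w²) = -7 + w²)
B(5)*(39 + 43) = (-7 + 5²)*(39 + 43) = (-7 + 25)*82 = 18*82 = 1476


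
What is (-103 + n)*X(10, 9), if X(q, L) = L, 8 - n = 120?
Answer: -1935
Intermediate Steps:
n = -112 (n = 8 - 1*120 = 8 - 120 = -112)
(-103 + n)*X(10, 9) = (-103 - 112)*9 = -215*9 = -1935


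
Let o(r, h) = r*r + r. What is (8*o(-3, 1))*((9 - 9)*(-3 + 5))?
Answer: 0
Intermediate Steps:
o(r, h) = r + r² (o(r, h) = r² + r = r + r²)
(8*o(-3, 1))*((9 - 9)*(-3 + 5)) = (8*(-3*(1 - 3)))*((9 - 9)*(-3 + 5)) = (8*(-3*(-2)))*(0*2) = (8*6)*0 = 48*0 = 0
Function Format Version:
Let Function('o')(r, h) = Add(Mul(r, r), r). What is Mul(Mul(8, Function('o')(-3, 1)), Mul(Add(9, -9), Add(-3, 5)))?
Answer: 0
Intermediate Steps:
Function('o')(r, h) = Add(r, Pow(r, 2)) (Function('o')(r, h) = Add(Pow(r, 2), r) = Add(r, Pow(r, 2)))
Mul(Mul(8, Function('o')(-3, 1)), Mul(Add(9, -9), Add(-3, 5))) = Mul(Mul(8, Mul(-3, Add(1, -3))), Mul(Add(9, -9), Add(-3, 5))) = Mul(Mul(8, Mul(-3, -2)), Mul(0, 2)) = Mul(Mul(8, 6), 0) = Mul(48, 0) = 0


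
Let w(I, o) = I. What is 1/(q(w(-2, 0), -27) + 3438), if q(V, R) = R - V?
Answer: 1/3413 ≈ 0.00029300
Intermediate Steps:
1/(q(w(-2, 0), -27) + 3438) = 1/((-27 - 1*(-2)) + 3438) = 1/((-27 + 2) + 3438) = 1/(-25 + 3438) = 1/3413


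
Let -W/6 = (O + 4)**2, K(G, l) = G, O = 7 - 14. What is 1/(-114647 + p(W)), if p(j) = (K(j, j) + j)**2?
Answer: -1/102983 ≈ -9.7103e-6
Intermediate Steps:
O = -7
W = -54 (W = -6*(-7 + 4)**2 = -6*(-3)**2 = -6*9 = -54)
p(j) = 4*j**2 (p(j) = (j + j)**2 = (2*j)**2 = 4*j**2)
1/(-114647 + p(W)) = 1/(-114647 + 4*(-54)**2) = 1/(-114647 + 4*2916) = 1/(-114647 + 11664) = 1/(-102983) = -1/102983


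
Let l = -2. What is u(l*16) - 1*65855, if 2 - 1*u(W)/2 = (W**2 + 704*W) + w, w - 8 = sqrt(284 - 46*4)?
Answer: -22879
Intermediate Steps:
w = 18 (w = 8 + sqrt(284 - 46*4) = 8 + sqrt(284 - 184) = 8 + sqrt(100) = 8 + 10 = 18)
u(W) = -32 - 1408*W - 2*W**2 (u(W) = 4 - 2*((W**2 + 704*W) + 18) = 4 - 2*(18 + W**2 + 704*W) = 4 + (-36 - 1408*W - 2*W**2) = -32 - 1408*W - 2*W**2)
u(l*16) - 1*65855 = (-32 - (-2816)*16 - 2*(-2*16)**2) - 1*65855 = (-32 - 1408*(-32) - 2*(-32)**2) - 65855 = (-32 + 45056 - 2*1024) - 65855 = (-32 + 45056 - 2048) - 65855 = 42976 - 65855 = -22879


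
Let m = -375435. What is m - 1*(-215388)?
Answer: -160047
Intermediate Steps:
m - 1*(-215388) = -375435 - 1*(-215388) = -375435 + 215388 = -160047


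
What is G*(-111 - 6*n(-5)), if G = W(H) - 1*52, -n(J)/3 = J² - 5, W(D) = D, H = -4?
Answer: -13944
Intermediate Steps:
n(J) = 15 - 3*J² (n(J) = -3*(J² - 5) = -3*(-5 + J²) = 15 - 3*J²)
G = -56 (G = -4 - 1*52 = -4 - 52 = -56)
G*(-111 - 6*n(-5)) = -56*(-111 - 6*(15 - 3*(-5)²)) = -56*(-111 - 6*(15 - 3*25)) = -56*(-111 - 6*(15 - 75)) = -56*(-111 - 6*(-60)) = -56*(-111 + 360) = -56*249 = -13944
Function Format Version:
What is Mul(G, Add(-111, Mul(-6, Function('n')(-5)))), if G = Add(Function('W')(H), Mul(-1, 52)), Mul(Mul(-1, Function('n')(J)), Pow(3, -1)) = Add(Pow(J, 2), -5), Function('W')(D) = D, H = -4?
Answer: -13944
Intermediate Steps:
Function('n')(J) = Add(15, Mul(-3, Pow(J, 2))) (Function('n')(J) = Mul(-3, Add(Pow(J, 2), -5)) = Mul(-3, Add(-5, Pow(J, 2))) = Add(15, Mul(-3, Pow(J, 2))))
G = -56 (G = Add(-4, Mul(-1, 52)) = Add(-4, -52) = -56)
Mul(G, Add(-111, Mul(-6, Function('n')(-5)))) = Mul(-56, Add(-111, Mul(-6, Add(15, Mul(-3, Pow(-5, 2)))))) = Mul(-56, Add(-111, Mul(-6, Add(15, Mul(-3, 25))))) = Mul(-56, Add(-111, Mul(-6, Add(15, -75)))) = Mul(-56, Add(-111, Mul(-6, -60))) = Mul(-56, Add(-111, 360)) = Mul(-56, 249) = -13944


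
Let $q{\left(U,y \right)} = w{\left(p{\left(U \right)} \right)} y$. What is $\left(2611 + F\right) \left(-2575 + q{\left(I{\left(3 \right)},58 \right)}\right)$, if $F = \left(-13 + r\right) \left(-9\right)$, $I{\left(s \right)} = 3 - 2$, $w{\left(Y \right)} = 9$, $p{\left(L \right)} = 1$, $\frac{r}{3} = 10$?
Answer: $-5046274$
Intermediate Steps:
$r = 30$ ($r = 3 \cdot 10 = 30$)
$I{\left(s \right)} = 1$
$q{\left(U,y \right)} = 9 y$
$F = -153$ ($F = \left(-13 + 30\right) \left(-9\right) = 17 \left(-9\right) = -153$)
$\left(2611 + F\right) \left(-2575 + q{\left(I{\left(3 \right)},58 \right)}\right) = \left(2611 - 153\right) \left(-2575 + 9 \cdot 58\right) = 2458 \left(-2575 + 522\right) = 2458 \left(-2053\right) = -5046274$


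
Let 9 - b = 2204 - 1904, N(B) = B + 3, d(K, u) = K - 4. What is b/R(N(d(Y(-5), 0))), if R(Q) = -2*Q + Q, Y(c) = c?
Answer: -97/2 ≈ -48.500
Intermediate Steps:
d(K, u) = -4 + K
N(B) = 3 + B
b = -291 (b = 9 - (2204 - 1904) = 9 - 1*300 = 9 - 300 = -291)
R(Q) = -Q
b/R(N(d(Y(-5), 0))) = -291*(-1/(3 + (-4 - 5))) = -291*(-1/(3 - 9)) = -291/((-1*(-6))) = -291/6 = -291*⅙ = -97/2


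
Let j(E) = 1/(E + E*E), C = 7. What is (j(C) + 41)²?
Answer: 5276209/3136 ≈ 1682.5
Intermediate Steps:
j(E) = 1/(E + E²)
(j(C) + 41)² = (1/(7*(1 + 7)) + 41)² = ((⅐)/8 + 41)² = ((⅐)*(⅛) + 41)² = (1/56 + 41)² = (2297/56)² = 5276209/3136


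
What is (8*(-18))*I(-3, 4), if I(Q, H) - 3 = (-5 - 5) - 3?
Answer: 1440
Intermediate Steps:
I(Q, H) = -10 (I(Q, H) = 3 + ((-5 - 5) - 3) = 3 + (-10 - 3) = 3 - 13 = -10)
(8*(-18))*I(-3, 4) = (8*(-18))*(-10) = -144*(-10) = 1440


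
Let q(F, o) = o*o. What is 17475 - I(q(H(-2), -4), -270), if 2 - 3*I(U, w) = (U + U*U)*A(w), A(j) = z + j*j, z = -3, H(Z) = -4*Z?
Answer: 19880407/3 ≈ 6.6268e+6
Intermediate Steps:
q(F, o) = o²
A(j) = -3 + j² (A(j) = -3 + j*j = -3 + j²)
I(U, w) = ⅔ - (-3 + w²)*(U + U²)/3 (I(U, w) = ⅔ - (U + U*U)*(-3 + w²)/3 = ⅔ - (U + U²)*(-3 + w²)/3 = ⅔ - (-3 + w²)*(U + U²)/3)
17475 - I(q(H(-2), -4), -270) = 17475 - (⅔ - ⅓*(-4)²*(-3 + (-270)²) + ((-4)²)²*(3 - 1*(-270)²)/3) = 17475 - (⅔ - ⅓*16*(-3 + 72900) + (⅓)*16²*(3 - 1*72900)) = 17475 - (⅔ - ⅓*16*72897 + (⅓)*256*(3 - 72900)) = 17475 - (⅔ - 388784 + (⅓)*256*(-72897)) = 17475 - (⅔ - 388784 - 6220544) = 17475 - 1*(-19827982/3) = 17475 + 19827982/3 = 19880407/3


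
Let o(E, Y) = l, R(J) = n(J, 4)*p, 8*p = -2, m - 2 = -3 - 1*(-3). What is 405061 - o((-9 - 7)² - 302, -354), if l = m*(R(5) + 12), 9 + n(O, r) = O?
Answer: 405035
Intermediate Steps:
n(O, r) = -9 + O
m = 2 (m = 2 + (-3 - 1*(-3)) = 2 + (-3 + 3) = 2 + 0 = 2)
p = -¼ (p = (⅛)*(-2) = -¼ ≈ -0.25000)
R(J) = 9/4 - J/4 (R(J) = (-9 + J)*(-¼) = 9/4 - J/4)
l = 26 (l = 2*((9/4 - ¼*5) + 12) = 2*((9/4 - 5/4) + 12) = 2*(1 + 12) = 2*13 = 26)
o(E, Y) = 26
405061 - o((-9 - 7)² - 302, -354) = 405061 - 1*26 = 405061 - 26 = 405035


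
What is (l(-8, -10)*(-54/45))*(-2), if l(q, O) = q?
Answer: -96/5 ≈ -19.200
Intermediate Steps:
(l(-8, -10)*(-54/45))*(-2) = -(-432)/45*(-2) = -8*(-6/5)*(-2) = (48/5)*(-2) = -96/5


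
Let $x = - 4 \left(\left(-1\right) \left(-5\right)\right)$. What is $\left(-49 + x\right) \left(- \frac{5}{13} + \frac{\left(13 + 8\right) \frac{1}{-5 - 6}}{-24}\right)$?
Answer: $\frac{24081}{1144} \approx 21.05$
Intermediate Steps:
$x = -20$ ($x = \left(-4\right) 5 = -20$)
$\left(-49 + x\right) \left(- \frac{5}{13} + \frac{\left(13 + 8\right) \frac{1}{-5 - 6}}{-24}\right) = \left(-49 - 20\right) \left(- \frac{5}{13} + \frac{\left(13 + 8\right) \frac{1}{-5 - 6}}{-24}\right) = - 69 \left(\left(-5\right) \frac{1}{13} + \frac{21}{-11} \left(- \frac{1}{24}\right)\right) = - 69 \left(- \frac{5}{13} + 21 \left(- \frac{1}{11}\right) \left(- \frac{1}{24}\right)\right) = - 69 \left(- \frac{5}{13} - - \frac{7}{88}\right) = - 69 \left(- \frac{5}{13} + \frac{7}{88}\right) = \left(-69\right) \left(- \frac{349}{1144}\right) = \frac{24081}{1144}$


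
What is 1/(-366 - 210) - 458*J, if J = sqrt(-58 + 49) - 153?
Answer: 40362623/576 - 1374*I ≈ 70074.0 - 1374.0*I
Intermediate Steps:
J = -153 + 3*I (J = sqrt(-9) - 153 = 3*I - 153 = -153 + 3*I ≈ -153.0 + 3.0*I)
1/(-366 - 210) - 458*J = 1/(-366 - 210) - 458*(-153 + 3*I) = 1/(-576) + (70074 - 1374*I) = -1/576 + (70074 - 1374*I) = 40362623/576 - 1374*I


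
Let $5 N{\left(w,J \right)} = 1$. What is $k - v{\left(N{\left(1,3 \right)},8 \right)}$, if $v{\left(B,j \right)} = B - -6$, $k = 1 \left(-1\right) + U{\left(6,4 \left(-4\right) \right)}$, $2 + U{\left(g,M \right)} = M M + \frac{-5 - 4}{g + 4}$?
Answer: $\frac{2459}{10} \approx 245.9$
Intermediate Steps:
$N{\left(w,J \right)} = \frac{1}{5}$ ($N{\left(w,J \right)} = \frac{1}{5} \cdot 1 = \frac{1}{5}$)
$U{\left(g,M \right)} = -2 + M^{2} - \frac{9}{4 + g}$ ($U{\left(g,M \right)} = -2 + \left(M M + \frac{-5 - 4}{g + 4}\right) = -2 + \left(M^{2} - \frac{9}{4 + g}\right) = -2 + M^{2} - \frac{9}{4 + g}$)
$k = \frac{2521}{10}$ ($k = 1 \left(-1\right) + \frac{-17 - 12 + 4 \left(4 \left(-4\right)\right)^{2} + 6 \left(4 \left(-4\right)\right)^{2}}{4 + 6} = -1 + \frac{-17 - 12 + 4 \left(-16\right)^{2} + 6 \left(-16\right)^{2}}{10} = -1 + \frac{-17 - 12 + 4 \cdot 256 + 6 \cdot 256}{10} = -1 + \frac{-17 - 12 + 1024 + 1536}{10} = -1 + \frac{1}{10} \cdot 2531 = -1 + \frac{2531}{10} = \frac{2521}{10} \approx 252.1$)
$v{\left(B,j \right)} = 6 + B$ ($v{\left(B,j \right)} = B + 6 = 6 + B$)
$k - v{\left(N{\left(1,3 \right)},8 \right)} = \frac{2521}{10} - \left(6 + \frac{1}{5}\right) = \frac{2521}{10} - \frac{31}{5} = \frac{2459}{10}$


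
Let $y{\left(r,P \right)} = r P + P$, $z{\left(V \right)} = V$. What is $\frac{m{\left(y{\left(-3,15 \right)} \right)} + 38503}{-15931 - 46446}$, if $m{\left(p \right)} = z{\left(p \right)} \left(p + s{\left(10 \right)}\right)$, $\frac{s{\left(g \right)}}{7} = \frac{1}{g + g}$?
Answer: $- \frac{11255}{17822} \approx -0.63152$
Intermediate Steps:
$y{\left(r,P \right)} = P + P r$ ($y{\left(r,P \right)} = P r + P = P + P r$)
$s{\left(g \right)} = \frac{7}{2 g}$ ($s{\left(g \right)} = \frac{7}{g + g} = \frac{7}{2 g}$)
$m{\left(p \right)} = p \left(\frac{7}{20} + p\right)$ ($m{\left(p \right)} = p \left(p + \frac{7}{2 \cdot 10}\right) = p \left(p + \frac{7}{2} \cdot \frac{1}{10}\right) = p \left(p + \frac{7}{20}\right) = p \left(\frac{7}{20} + p\right)$)
$\frac{m{\left(y{\left(-3,15 \right)} \right)} + 38503}{-15931 - 46446} = \frac{\frac{15 \left(1 - 3\right) \left(7 + 20 \cdot 15 \left(1 - 3\right)\right)}{20} + 38503}{-15931 - 46446} = \frac{\frac{15 \left(-2\right) \left(7 + 20 \cdot 15 \left(-2\right)\right)}{20} + 38503}{-62377} = \left(\frac{1}{20} \left(-30\right) \left(7 + 20 \left(-30\right)\right) + 38503\right) \left(- \frac{1}{62377}\right) = \left(\frac{1}{20} \left(-30\right) \left(7 - 600\right) + 38503\right) \left(- \frac{1}{62377}\right) = \left(\frac{1}{20} \left(-30\right) \left(-593\right) + 38503\right) \left(- \frac{1}{62377}\right) = \left(\frac{1779}{2} + 38503\right) \left(- \frac{1}{62377}\right) = \frac{78785}{2} \left(- \frac{1}{62377}\right) = - \frac{11255}{17822}$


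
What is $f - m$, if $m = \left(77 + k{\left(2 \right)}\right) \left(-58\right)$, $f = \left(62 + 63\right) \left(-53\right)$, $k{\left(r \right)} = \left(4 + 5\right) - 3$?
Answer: $-1811$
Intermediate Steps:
$k{\left(r \right)} = 6$ ($k{\left(r \right)} = 9 - 3 = 6$)
$f = -6625$ ($f = 125 \left(-53\right) = -6625$)
$m = -4814$ ($m = \left(77 + 6\right) \left(-58\right) = 83 \left(-58\right) = -4814$)
$f - m = -6625 - -4814 = -6625 + 4814 = -1811$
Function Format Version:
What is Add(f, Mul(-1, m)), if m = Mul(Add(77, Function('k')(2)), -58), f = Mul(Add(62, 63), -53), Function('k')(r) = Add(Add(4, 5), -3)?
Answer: -1811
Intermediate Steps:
Function('k')(r) = 6 (Function('k')(r) = Add(9, -3) = 6)
f = -6625 (f = Mul(125, -53) = -6625)
m = -4814 (m = Mul(Add(77, 6), -58) = Mul(83, -58) = -4814)
Add(f, Mul(-1, m)) = Add(-6625, Mul(-1, -4814)) = Add(-6625, 4814) = -1811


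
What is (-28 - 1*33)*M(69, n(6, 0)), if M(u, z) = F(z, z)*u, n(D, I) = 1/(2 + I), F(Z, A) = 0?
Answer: 0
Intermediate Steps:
M(u, z) = 0 (M(u, z) = 0*u = 0)
(-28 - 1*33)*M(69, n(6, 0)) = (-28 - 1*33)*0 = (-28 - 33)*0 = -61*0 = 0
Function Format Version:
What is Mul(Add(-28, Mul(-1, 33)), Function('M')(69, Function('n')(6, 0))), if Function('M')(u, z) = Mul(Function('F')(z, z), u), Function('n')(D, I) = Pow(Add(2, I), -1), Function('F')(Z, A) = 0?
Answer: 0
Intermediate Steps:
Function('M')(u, z) = 0 (Function('M')(u, z) = Mul(0, u) = 0)
Mul(Add(-28, Mul(-1, 33)), Function('M')(69, Function('n')(6, 0))) = Mul(Add(-28, Mul(-1, 33)), 0) = Mul(Add(-28, -33), 0) = Mul(-61, 0) = 0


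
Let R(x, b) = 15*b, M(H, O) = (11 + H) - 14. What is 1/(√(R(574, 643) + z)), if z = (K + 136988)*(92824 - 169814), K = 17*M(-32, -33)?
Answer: -I*√8572153/300025355 ≈ -9.7586e-6*I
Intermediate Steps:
M(H, O) = -3 + H
K = -595 (K = 17*(-3 - 32) = 17*(-35) = -595)
z = -10500897070 (z = (-595 + 136988)*(92824 - 169814) = 136393*(-76990) = -10500897070)
1/(√(R(574, 643) + z)) = 1/(√(15*643 - 10500897070)) = 1/(√(9645 - 10500897070)) = 1/(√(-10500887425)) = 1/(35*I*√8572153) = -I*√8572153/300025355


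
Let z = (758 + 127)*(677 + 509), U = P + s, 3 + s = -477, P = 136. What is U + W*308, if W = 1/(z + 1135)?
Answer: -361455972/1050745 ≈ -344.00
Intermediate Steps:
s = -480 (s = -3 - 477 = -480)
U = -344 (U = 136 - 480 = -344)
z = 1049610 (z = 885*1186 = 1049610)
W = 1/1050745 (W = 1/(1049610 + 1135) = 1/1050745 ≈ 9.5171e-7)
U + W*308 = -344 + (1/1050745)*308 = -344 + 308/1050745 = -361455972/1050745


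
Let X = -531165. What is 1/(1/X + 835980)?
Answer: 531165/444043316699 ≈ 1.1962e-6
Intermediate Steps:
1/(1/X + 835980) = 1/(1/(-531165) + 835980) = 1/(-1/531165 + 835980) = 1/(444043316699/531165) = 531165/444043316699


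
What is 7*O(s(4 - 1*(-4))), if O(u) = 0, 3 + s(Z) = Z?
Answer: 0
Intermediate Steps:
s(Z) = -3 + Z
7*O(s(4 - 1*(-4))) = 7*0 = 0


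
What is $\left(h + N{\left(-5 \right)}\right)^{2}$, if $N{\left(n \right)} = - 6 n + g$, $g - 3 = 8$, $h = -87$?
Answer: $2116$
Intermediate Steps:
$g = 11$ ($g = 3 + 8 = 11$)
$N{\left(n \right)} = 11 - 6 n$ ($N{\left(n \right)} = - 6 n + 11 = 11 - 6 n$)
$\left(h + N{\left(-5 \right)}\right)^{2} = \left(-87 + \left(11 - -30\right)\right)^{2} = \left(-87 + \left(11 + 30\right)\right)^{2} = \left(-87 + 41\right)^{2} = \left(-46\right)^{2} = 2116$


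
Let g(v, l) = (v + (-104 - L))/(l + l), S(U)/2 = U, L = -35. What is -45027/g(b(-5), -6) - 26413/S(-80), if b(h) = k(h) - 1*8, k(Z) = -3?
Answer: -210847/32 ≈ -6589.0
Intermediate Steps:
S(U) = 2*U
b(h) = -11 (b(h) = -3 - 1*8 = -3 - 8 = -11)
g(v, l) = (-69 + v)/(2*l) (g(v, l) = (v + (-104 - 1*(-35)))/(l + l) = (v + (-104 + 35))/((2*l)) = (v - 69)*(1/(2*l)) = (-69 + v)*(1/(2*l)) = (-69 + v)/(2*l))
-45027/g(b(-5), -6) - 26413/S(-80) = -45027*(-12/(-69 - 11)) - 26413/(2*(-80)) = -45027/((1/2)*(-1/6)*(-80)) - 26413/(-160) = -45027/20/3 - 26413*(-1/160) = -45027*3/20 + 26413/160 = -135081/20 + 26413/160 = -210847/32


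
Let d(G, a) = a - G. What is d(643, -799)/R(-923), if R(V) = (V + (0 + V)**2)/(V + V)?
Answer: 1442/461 ≈ 3.1280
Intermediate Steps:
R(V) = (V + V**2)/(2*V) (R(V) = (V + V**2)/((2*V)) = (V + V**2)*(1/(2*V)) = (V + V**2)/(2*V))
d(643, -799)/R(-923) = (-799 - 1*643)/(1/2 + (1/2)*(-923)) = (-799 - 643)/(1/2 - 923/2) = -1442/(-461) = -1442*(-1/461) = 1442/461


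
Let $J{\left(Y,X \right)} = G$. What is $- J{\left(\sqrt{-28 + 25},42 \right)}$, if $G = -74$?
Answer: $74$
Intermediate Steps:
$J{\left(Y,X \right)} = -74$
$- J{\left(\sqrt{-28 + 25},42 \right)} = \left(-1\right) \left(-74\right) = 74$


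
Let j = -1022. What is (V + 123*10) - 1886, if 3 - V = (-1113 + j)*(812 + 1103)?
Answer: 4087872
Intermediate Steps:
V = 4088528 (V = 3 - (-1113 - 1022)*(812 + 1103) = 3 - (-2135)*1915 = 3 - 1*(-4088525) = 3 + 4088525 = 4088528)
(V + 123*10) - 1886 = (4088528 + 123*10) - 1886 = (4088528 + 1230) - 1886 = 4089758 - 1886 = 4087872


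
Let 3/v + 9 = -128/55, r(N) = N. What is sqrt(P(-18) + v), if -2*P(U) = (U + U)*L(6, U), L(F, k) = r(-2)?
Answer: I*sqrt(14075439)/623 ≈ 6.022*I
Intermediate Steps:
v = -165/623 (v = 3/(-9 - 128/55) = 3/(-623/55) = 3*(-55/623) = -165/623 ≈ -0.26485)
L(F, k) = -2
P(U) = 2*U (P(U) = -(U + U)*(-2)/2 = -2*U*(-2)/2 = -(-2)*U = 2*U)
sqrt(P(-18) + v) = sqrt(2*(-18) - 165/623) = sqrt(-36 - 165/623) = sqrt(-22593/623) = I*sqrt(14075439)/623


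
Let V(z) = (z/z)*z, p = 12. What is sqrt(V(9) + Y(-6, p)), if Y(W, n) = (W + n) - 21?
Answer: I*sqrt(6) ≈ 2.4495*I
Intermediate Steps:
Y(W, n) = -21 + W + n
V(z) = z (V(z) = 1*z = z)
sqrt(V(9) + Y(-6, p)) = sqrt(9 + (-21 - 6 + 12)) = sqrt(9 - 15) = sqrt(-6) = I*sqrt(6)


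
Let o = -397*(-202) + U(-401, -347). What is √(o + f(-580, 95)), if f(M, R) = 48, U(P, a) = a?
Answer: 29*√95 ≈ 282.66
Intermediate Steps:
o = 79847 (o = -397*(-202) - 347 = 80194 - 347 = 79847)
√(o + f(-580, 95)) = √(79847 + 48) = √79895 = 29*√95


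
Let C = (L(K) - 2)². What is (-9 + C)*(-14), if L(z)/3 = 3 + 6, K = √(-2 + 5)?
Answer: -8624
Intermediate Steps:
K = √3 ≈ 1.7320
L(z) = 27 (L(z) = 3*(3 + 6) = 3*9 = 27)
C = 625 (C = (27 - 2)² = 25² = 625)
(-9 + C)*(-14) = (-9 + 625)*(-14) = 616*(-14) = -8624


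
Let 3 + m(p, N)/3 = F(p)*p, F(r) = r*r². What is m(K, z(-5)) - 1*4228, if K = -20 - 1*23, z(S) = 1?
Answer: 10252166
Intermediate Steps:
K = -43 (K = -20 - 23 = -43)
F(r) = r³
m(p, N) = -9 + 3*p⁴ (m(p, N) = -9 + 3*(p³*p) = -9 + 3*p⁴)
m(K, z(-5)) - 1*4228 = (-9 + 3*(-43)⁴) - 1*4228 = (-9 + 3*3418801) - 4228 = (-9 + 10256403) - 4228 = 10256394 - 4228 = 10252166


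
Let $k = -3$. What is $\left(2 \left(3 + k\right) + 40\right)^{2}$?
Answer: $1600$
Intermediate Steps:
$\left(2 \left(3 + k\right) + 40\right)^{2} = \left(2 \left(3 - 3\right) + 40\right)^{2} = \left(2 \cdot 0 + 40\right)^{2} = \left(0 + 40\right)^{2} = 40^{2} = 1600$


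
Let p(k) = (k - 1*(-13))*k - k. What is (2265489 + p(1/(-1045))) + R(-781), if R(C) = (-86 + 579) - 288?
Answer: 2474194477811/1092025 ≈ 2.2657e+6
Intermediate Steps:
p(k) = -k + k*(13 + k) (p(k) = (k + 13)*k - k = (13 + k)*k - k = k*(13 + k) - k = -k + k*(13 + k))
R(C) = 205 (R(C) = 493 - 288 = 205)
(2265489 + p(1/(-1045))) + R(-781) = (2265489 + (12 + 1/(-1045))/(-1045)) + 205 = (2265489 - (12 - 1/1045)/1045) + 205 = (2265489 - 1/1045*12539/1045) + 205 = (2265489 - 12539/1092025) + 205 = 2473970612686/1092025 + 205 = 2474194477811/1092025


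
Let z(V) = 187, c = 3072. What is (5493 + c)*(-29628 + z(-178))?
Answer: -252162165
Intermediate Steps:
(5493 + c)*(-29628 + z(-178)) = (5493 + 3072)*(-29628 + 187) = 8565*(-29441) = -252162165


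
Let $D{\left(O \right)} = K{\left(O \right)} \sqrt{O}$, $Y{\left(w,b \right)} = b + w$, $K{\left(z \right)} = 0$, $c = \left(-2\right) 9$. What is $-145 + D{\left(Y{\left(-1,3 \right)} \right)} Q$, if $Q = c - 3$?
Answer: $-145$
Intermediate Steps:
$c = -18$
$Q = -21$ ($Q = -18 - 3 = -21$)
$D{\left(O \right)} = 0$ ($D{\left(O \right)} = 0 \sqrt{O} = 0$)
$-145 + D{\left(Y{\left(-1,3 \right)} \right)} Q = -145 + 0 \left(-21\right) = -145 + 0 = -145$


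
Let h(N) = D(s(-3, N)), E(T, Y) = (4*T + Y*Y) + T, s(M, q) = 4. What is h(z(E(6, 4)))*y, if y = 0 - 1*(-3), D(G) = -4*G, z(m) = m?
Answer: -48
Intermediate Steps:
E(T, Y) = Y² + 5*T (E(T, Y) = (4*T + Y²) + T = (Y² + 4*T) + T = Y² + 5*T)
y = 3 (y = 0 + 3 = 3)
h(N) = -16 (h(N) = -4*4 = -16)
h(z(E(6, 4)))*y = -16*3 = -48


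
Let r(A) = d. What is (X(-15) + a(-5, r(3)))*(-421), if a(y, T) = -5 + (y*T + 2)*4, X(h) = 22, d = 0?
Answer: -10525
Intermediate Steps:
r(A) = 0
a(y, T) = 3 + 4*T*y (a(y, T) = -5 + (T*y + 2)*4 = -5 + (2 + T*y)*4 = -5 + (8 + 4*T*y) = 3 + 4*T*y)
(X(-15) + a(-5, r(3)))*(-421) = (22 + (3 + 4*0*(-5)))*(-421) = (22 + (3 + 0))*(-421) = (22 + 3)*(-421) = 25*(-421) = -10525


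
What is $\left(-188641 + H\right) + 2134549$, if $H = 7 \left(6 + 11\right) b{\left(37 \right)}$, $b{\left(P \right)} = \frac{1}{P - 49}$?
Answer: $\frac{23350777}{12} \approx 1.9459 \cdot 10^{6}$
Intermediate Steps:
$b{\left(P \right)} = \frac{1}{-49 + P}$
$H = - \frac{119}{12}$ ($H = \frac{7 \left(6 + 11\right)}{-49 + 37} = \frac{7 \cdot 17}{-12} = 119 \left(- \frac{1}{12}\right) = - \frac{119}{12} \approx -9.9167$)
$\left(-188641 + H\right) + 2134549 = \left(-188641 - \frac{119}{12}\right) + 2134549 = - \frac{2263811}{12} + 2134549 = \frac{23350777}{12}$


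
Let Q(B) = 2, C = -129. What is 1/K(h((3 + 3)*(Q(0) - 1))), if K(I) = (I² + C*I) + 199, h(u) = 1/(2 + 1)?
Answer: 9/1405 ≈ 0.0064057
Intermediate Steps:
h(u) = ⅓ (h(u) = 1/3 = ⅓)
K(I) = 199 + I² - 129*I (K(I) = (I² - 129*I) + 199 = 199 + I² - 129*I)
1/K(h((3 + 3)*(Q(0) - 1))) = 1/(199 + (⅓)² - 129*⅓) = 1/(199 + ⅑ - 43) = 1/(1405/9) = 9/1405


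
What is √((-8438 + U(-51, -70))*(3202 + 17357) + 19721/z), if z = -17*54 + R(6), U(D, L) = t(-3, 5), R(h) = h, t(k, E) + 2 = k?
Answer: I*√9023364973905/228 ≈ 13175.0*I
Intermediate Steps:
t(k, E) = -2 + k
U(D, L) = -5 (U(D, L) = -2 - 3 = -5)
z = -912 (z = -17*54 + 6 = -918 + 6 = -912)
√((-8438 + U(-51, -70))*(3202 + 17357) + 19721/z) = √((-8438 - 5)*(3202 + 17357) + 19721/(-912)) = √(-8443*20559 + 19721*(-1/912)) = √(-173579637 - 19721/912) = √(-158304648665/912) = I*√9023364973905/228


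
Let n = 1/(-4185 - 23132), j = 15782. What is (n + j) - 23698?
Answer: -216241373/27317 ≈ -7916.0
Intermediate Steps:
n = -1/27317 (n = 1/(-27317) = -1/27317 ≈ -3.6607e-5)
(n + j) - 23698 = (-1/27317 + 15782) - 23698 = 431116893/27317 - 23698 = -216241373/27317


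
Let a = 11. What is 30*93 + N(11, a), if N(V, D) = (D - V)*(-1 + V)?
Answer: 2790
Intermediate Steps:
N(V, D) = (-1 + V)*(D - V)
30*93 + N(11, a) = 30*93 + (11 - 1*11 - 1*11**2 + 11*11) = 2790 + (11 - 11 - 1*121 + 121) = 2790 + (11 - 11 - 121 + 121) = 2790 + 0 = 2790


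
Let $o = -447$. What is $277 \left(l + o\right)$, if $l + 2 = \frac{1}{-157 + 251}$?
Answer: $- \frac{11690785}{94} \approx -1.2437 \cdot 10^{5}$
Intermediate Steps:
$l = - \frac{187}{94}$ ($l = -2 + \frac{1}{-157 + 251} = -2 + \frac{1}{94} = - \frac{187}{94} \approx -1.9894$)
$277 \left(l + o\right) = 277 \left(- \frac{187}{94} - 447\right) = 277 \left(- \frac{42205}{94}\right) = - \frac{11690785}{94}$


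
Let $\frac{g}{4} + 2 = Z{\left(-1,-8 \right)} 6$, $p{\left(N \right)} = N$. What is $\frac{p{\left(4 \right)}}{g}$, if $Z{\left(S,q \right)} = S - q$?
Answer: $\frac{1}{40} \approx 0.025$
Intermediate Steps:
$g = 160$ ($g = -8 + 4 \left(-1 - -8\right) 6 = -8 + 4 \left(-1 + 8\right) 6 = -8 + 4 \cdot 7 \cdot 6 = -8 + 4 \cdot 42 = -8 + 168 = 160$)
$\frac{p{\left(4 \right)}}{g} = \frac{4}{160} = 4 \cdot \frac{1}{160} = \frac{1}{40}$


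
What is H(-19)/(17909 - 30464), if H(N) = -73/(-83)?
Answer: -73/1042065 ≈ -7.0053e-5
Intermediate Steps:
H(N) = 73/83 (H(N) = -73*(-1/83) = 73/83)
H(-19)/(17909 - 30464) = 73/(83*(17909 - 30464)) = (73/83)/(-12555) = (73/83)*(-1/12555) = -73/1042065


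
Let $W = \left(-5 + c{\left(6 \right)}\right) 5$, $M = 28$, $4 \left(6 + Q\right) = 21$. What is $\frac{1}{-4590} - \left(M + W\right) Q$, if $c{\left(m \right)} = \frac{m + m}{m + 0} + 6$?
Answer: $\frac{296053}{9180} \approx 32.25$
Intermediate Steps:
$Q = - \frac{3}{4}$ ($Q = -6 + \frac{1}{4} \cdot 21 = -6 + \frac{21}{4} = - \frac{3}{4} \approx -0.75$)
$c{\left(m \right)} = 8$ ($c{\left(m \right)} = \frac{2 m}{m} + 6 = 2 + 6 = 8$)
$W = 15$ ($W = \left(-5 + 8\right) 5 = 3 \cdot 5 = 15$)
$\frac{1}{-4590} - \left(M + W\right) Q = \frac{1}{-4590} - \left(28 + 15\right) \left(- \frac{3}{4}\right) = - \frac{1}{4590} - 43 \left(- \frac{3}{4}\right) = - \frac{1}{4590} - - \frac{129}{4} = - \frac{1}{4590} + \frac{129}{4} = \frac{296053}{9180}$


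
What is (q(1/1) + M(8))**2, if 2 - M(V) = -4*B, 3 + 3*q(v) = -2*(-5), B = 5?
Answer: 5329/9 ≈ 592.11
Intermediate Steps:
q(v) = 7/3 (q(v) = -1 + (-2*(-5))/3 = -1 + (1/3)*10 = -1 + 10/3 = 7/3)
M(V) = 22 (M(V) = 2 - (-4)*5 = 2 - 1*(-20) = 2 + 20 = 22)
(q(1/1) + M(8))**2 = (7/3 + 22)**2 = (73/3)**2 = 5329/9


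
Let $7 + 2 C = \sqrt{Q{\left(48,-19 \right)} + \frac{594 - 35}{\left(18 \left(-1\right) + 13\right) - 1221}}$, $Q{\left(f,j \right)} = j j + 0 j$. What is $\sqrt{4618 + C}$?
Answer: $\frac{\sqrt{6935944202 + 613 \sqrt{541925102}}}{1226} \approx 68.0$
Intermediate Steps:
$Q{\left(f,j \right)} = j^{2}$ ($Q{\left(f,j \right)} = j^{2} + 0 = j^{2}$)
$C = - \frac{7}{2} + \frac{\sqrt{541925102}}{2452}$ ($C = - \frac{7}{2} + \frac{\sqrt{\left(-19\right)^{2} + \frac{594 - 35}{\left(18 \left(-1\right) + 13\right) - 1221}}}{2} = - \frac{7}{2} + \frac{\sqrt{361 + \frac{559}{\left(-18 + 13\right) - 1221}}}{2} = - \frac{7}{2} + \frac{\sqrt{361 + \frac{559}{-5 - 1221}}}{2} = - \frac{7}{2} + \frac{\sqrt{361 + \frac{559}{-1226}}}{2} = - \frac{7}{2} + \frac{\sqrt{361 + 559 \left(- \frac{1}{1226}\right)}}{2} = - \frac{7}{2} + \frac{\sqrt{361 - \frac{559}{1226}}}{2} = - \frac{7}{2} + \frac{\sqrt{\frac{442027}{1226}}}{2} = - \frac{7}{2} + \frac{\frac{1}{1226} \sqrt{541925102}}{2} = - \frac{7}{2} + \frac{\sqrt{541925102}}{2452} \approx 5.994$)
$\sqrt{4618 + C} = \sqrt{4618 - \left(\frac{7}{2} - \frac{\sqrt{541925102}}{2452}\right)} = \sqrt{\frac{9229}{2} + \frac{\sqrt{541925102}}{2452}}$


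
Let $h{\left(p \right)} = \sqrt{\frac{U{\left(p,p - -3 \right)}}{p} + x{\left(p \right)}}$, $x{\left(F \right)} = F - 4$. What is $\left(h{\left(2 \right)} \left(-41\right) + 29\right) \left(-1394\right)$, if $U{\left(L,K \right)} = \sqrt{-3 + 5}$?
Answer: $-40426 + 28577 i \sqrt{8 - 2 \sqrt{2}} \approx -40426.0 + 64987.0 i$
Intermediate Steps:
$U{\left(L,K \right)} = \sqrt{2}$
$x{\left(F \right)} = -4 + F$
$h{\left(p \right)} = \sqrt{-4 + p + \frac{\sqrt{2}}{p}}$ ($h{\left(p \right)} = \sqrt{\frac{\sqrt{2}}{p} + \left(-4 + p\right)} = \sqrt{-4 + p + \frac{\sqrt{2}}{p}}$)
$\left(h{\left(2 \right)} \left(-41\right) + 29\right) \left(-1394\right) = \left(\sqrt{-4 + 2 + \frac{\sqrt{2}}{2}} \left(-41\right) + 29\right) \left(-1394\right) = \left(\sqrt{-2 + \frac{\sqrt{2}}{2}} \left(-41\right) + 29\right) \left(-1394\right) = \left(- 41 \sqrt{-2 + \frac{\sqrt{2}}{2}} + 29\right) \left(-1394\right) = \left(29 - 41 \sqrt{-2 + \frac{\sqrt{2}}{2}}\right) \left(-1394\right) = -40426 + 57154 \sqrt{-2 + \frac{\sqrt{2}}{2}}$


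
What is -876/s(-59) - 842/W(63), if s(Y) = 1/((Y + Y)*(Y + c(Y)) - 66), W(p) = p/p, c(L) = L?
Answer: -12140450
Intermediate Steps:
W(p) = 1
s(Y) = 1/(-66 + 4*Y²) (s(Y) = 1/((Y + Y)*(Y + Y) - 66) = 1/((2*Y)*(2*Y) - 66) = 1/(4*Y² - 66) = 1/(-66 + 4*Y²))
-876/s(-59) - 842/W(63) = -876/(1/(2*(-33 + 2*(-59)²))) - 842/1 = -876/(1/(2*(-33 + 2*3481))) - 842*1 = -876/(1/(2*(-33 + 6962))) - 842 = -876/((½)/6929) - 842 = -876/((½)*(1/6929)) - 842 = -876/1/13858 - 842 = -876*13858 - 842 = -12139608 - 842 = -12140450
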